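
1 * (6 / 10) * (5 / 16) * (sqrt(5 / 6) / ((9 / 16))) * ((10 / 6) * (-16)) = -40 * sqrt(30) / 27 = -8.11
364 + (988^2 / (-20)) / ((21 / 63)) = -730288 / 5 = -146057.60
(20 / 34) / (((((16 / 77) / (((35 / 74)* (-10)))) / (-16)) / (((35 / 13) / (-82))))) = -2358125 / 335257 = -7.03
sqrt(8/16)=sqrt(2)/2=0.71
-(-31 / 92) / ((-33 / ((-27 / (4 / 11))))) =279 / 368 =0.76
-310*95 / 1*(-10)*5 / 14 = 736250 / 7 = 105178.57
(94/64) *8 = 47/4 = 11.75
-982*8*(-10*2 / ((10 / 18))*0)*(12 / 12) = 0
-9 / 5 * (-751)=6759 / 5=1351.80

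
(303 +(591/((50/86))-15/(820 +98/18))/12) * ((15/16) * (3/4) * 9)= 11665159677/4754560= 2453.47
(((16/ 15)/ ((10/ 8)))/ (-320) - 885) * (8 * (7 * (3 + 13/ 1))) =-297360896/ 375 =-792962.39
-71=-71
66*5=330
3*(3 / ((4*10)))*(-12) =-27 / 10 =-2.70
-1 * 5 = -5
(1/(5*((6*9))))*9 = 1/30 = 0.03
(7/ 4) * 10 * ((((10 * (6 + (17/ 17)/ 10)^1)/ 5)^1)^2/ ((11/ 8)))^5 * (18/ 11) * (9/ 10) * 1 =6626761620076207059222528/ 17300400390625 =383040939541.91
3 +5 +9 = 17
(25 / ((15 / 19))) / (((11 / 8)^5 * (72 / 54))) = 778240 / 161051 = 4.83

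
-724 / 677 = -1.07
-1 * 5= -5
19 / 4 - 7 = -9 / 4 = -2.25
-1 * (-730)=730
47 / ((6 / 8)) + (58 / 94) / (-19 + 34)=44209 / 705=62.71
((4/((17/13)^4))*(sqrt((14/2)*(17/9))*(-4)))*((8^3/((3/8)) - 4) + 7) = -27223.37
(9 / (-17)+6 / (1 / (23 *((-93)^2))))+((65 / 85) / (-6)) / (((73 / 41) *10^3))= 1193561.47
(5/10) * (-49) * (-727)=35623/2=17811.50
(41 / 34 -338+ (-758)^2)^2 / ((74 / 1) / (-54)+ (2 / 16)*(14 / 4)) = -3166691576197500 / 8959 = -353464848331.01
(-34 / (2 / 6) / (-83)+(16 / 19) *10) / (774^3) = 7609 / 365615483724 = 0.00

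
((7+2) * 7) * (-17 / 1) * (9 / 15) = -3213 / 5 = -642.60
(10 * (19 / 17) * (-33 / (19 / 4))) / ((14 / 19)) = -12540 / 119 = -105.38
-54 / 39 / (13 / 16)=-288 / 169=-1.70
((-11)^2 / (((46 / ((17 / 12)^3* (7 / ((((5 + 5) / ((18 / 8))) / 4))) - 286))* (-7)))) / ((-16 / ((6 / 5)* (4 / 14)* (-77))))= 685104299 / 4121600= 166.22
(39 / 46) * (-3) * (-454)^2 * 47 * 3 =-73919470.70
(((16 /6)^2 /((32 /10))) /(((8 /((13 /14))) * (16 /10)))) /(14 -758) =-325 /1499904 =-0.00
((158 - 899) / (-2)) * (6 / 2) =2223 / 2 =1111.50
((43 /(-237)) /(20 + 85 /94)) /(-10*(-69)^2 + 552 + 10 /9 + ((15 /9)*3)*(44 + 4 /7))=14147 /76337949640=0.00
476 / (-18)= -238 / 9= -26.44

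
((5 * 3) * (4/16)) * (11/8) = 165/32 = 5.16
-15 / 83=-0.18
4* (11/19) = 2.32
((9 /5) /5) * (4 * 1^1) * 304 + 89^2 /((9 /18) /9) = 3575394 /25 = 143015.76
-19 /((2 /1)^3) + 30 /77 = -1223 /616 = -1.99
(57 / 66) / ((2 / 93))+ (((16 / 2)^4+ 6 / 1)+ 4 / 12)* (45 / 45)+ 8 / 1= 4150.49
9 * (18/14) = 11.57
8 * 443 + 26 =3570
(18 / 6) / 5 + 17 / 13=124 / 65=1.91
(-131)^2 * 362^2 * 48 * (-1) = -107944612032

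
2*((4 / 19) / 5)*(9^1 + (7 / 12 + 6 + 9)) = 118 / 57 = 2.07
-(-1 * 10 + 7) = 3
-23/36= -0.64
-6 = -6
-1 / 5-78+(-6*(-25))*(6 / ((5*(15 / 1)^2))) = -387 / 5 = -77.40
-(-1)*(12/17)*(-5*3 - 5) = -240/17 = -14.12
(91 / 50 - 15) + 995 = 49091 / 50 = 981.82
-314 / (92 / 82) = -6437 / 23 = -279.87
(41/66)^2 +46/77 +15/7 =95323/30492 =3.13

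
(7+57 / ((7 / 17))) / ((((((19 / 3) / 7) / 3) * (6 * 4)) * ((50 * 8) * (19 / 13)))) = 19851 / 577600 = 0.03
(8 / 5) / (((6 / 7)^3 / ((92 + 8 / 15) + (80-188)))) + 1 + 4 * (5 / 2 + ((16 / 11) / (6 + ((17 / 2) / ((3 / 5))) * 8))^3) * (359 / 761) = -395019556198117649 / 11763778341474225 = -33.58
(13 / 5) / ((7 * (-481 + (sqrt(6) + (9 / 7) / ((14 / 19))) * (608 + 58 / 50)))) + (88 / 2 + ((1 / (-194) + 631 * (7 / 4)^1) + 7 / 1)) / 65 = 1358122220 * sqrt(6) / 11331652587503 + 1015842115450543081 / 57156855651365132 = 17.77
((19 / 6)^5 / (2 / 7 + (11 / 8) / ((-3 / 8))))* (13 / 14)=-32189287 / 368064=-87.46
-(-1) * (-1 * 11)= -11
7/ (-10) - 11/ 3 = -131/ 30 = -4.37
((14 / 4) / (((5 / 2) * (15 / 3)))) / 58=7 / 1450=0.00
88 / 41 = 2.15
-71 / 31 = -2.29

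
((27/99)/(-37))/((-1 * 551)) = 3/224257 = 0.00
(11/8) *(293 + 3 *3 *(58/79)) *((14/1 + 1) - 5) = 1301795/316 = 4119.60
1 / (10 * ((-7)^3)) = -0.00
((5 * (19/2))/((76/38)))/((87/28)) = 665/87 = 7.64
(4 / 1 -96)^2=8464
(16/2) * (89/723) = 712/723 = 0.98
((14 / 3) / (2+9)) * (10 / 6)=70 / 99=0.71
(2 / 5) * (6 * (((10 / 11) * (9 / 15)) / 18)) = 4 / 55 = 0.07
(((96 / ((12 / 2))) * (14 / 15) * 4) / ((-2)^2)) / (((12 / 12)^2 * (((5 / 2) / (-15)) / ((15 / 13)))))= -1344 / 13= -103.38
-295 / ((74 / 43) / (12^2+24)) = -1065540 / 37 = -28798.38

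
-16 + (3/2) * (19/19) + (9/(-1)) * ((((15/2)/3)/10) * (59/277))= -16597/1108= -14.98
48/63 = 16/21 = 0.76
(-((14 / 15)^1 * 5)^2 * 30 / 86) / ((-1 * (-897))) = -980 / 115713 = -0.01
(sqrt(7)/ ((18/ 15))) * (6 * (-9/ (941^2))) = -45 * sqrt(7)/ 885481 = -0.00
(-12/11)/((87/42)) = -168/319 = -0.53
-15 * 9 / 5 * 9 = -243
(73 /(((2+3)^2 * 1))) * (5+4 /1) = 657 /25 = 26.28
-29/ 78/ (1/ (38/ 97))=-551/ 3783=-0.15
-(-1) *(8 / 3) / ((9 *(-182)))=-4 / 2457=-0.00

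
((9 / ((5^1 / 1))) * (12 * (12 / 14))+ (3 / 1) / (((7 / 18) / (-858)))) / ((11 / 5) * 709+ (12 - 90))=-7452 / 1673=-4.45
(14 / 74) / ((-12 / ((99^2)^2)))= -224139069 / 148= -1514453.17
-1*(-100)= 100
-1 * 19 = -19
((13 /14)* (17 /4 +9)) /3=689 /168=4.10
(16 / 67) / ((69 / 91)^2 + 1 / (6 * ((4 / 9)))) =1059968 / 4216377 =0.25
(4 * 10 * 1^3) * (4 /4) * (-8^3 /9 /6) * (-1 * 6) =20480 /9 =2275.56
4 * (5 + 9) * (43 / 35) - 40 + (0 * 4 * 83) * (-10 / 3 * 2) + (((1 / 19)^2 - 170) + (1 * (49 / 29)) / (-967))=-7147155468 / 50617615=-141.20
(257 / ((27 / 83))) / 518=21331 / 13986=1.53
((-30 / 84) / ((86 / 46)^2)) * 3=-7935 / 25886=-0.31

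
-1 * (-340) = 340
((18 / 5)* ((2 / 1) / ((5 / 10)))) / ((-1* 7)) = -72 / 35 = -2.06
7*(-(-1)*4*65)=1820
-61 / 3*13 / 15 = -793 / 45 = -17.62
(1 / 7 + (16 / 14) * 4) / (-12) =-11 / 28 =-0.39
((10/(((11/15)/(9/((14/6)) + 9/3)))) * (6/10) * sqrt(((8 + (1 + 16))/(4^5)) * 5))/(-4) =-675 * sqrt(5)/308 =-4.90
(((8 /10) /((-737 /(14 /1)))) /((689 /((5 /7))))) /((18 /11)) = -4 /415467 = -0.00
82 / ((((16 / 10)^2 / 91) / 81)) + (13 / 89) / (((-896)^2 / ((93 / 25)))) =236102.34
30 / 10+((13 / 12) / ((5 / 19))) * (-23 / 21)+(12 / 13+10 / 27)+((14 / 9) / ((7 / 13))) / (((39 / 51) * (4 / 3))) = 128651 / 49140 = 2.62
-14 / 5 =-2.80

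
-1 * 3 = -3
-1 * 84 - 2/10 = -421/5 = -84.20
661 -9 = 652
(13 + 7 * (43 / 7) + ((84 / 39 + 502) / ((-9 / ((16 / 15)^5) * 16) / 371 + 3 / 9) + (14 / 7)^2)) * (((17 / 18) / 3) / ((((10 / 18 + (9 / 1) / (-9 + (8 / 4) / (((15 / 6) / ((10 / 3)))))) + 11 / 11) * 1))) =25895524068866 / 1139408569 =22727.16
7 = 7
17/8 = 2.12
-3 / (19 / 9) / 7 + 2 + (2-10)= -825 / 133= -6.20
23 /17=1.35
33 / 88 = 3 / 8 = 0.38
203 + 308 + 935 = 1446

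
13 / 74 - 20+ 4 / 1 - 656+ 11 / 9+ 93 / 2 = -207826 / 333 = -624.10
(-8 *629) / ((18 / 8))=-20128 / 9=-2236.44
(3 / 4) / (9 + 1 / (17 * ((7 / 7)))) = 51 / 616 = 0.08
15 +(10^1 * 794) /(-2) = -3955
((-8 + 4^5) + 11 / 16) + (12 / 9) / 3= 146467 / 144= 1017.13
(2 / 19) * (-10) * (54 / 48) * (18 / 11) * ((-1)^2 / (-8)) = 405 / 1672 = 0.24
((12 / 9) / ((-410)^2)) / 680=1 / 85731000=0.00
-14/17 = -0.82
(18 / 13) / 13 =18 / 169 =0.11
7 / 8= 0.88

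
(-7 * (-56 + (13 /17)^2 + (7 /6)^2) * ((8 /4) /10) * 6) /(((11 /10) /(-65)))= -255882445 /9537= -26830.50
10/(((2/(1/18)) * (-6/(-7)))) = 35/108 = 0.32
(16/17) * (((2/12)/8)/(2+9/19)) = 19/2397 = 0.01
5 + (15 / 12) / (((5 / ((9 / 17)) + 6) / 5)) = 3005 / 556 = 5.40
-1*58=-58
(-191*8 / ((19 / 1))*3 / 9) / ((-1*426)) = 764 / 12141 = 0.06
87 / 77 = 1.13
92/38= 46/19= 2.42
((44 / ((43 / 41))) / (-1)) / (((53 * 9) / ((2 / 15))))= -0.01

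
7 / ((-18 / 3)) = -7 / 6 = -1.17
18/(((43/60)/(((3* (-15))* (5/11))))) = -243000/473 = -513.74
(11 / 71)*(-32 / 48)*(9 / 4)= -33 / 142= -0.23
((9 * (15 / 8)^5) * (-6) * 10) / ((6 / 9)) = -307546875 / 16384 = -18771.17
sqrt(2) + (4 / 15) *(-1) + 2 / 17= -38 / 255 + sqrt(2)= 1.27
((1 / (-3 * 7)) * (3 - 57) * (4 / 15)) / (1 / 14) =48 / 5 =9.60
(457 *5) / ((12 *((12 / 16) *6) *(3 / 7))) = 15995 / 162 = 98.73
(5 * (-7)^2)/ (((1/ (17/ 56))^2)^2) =417605/ 200704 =2.08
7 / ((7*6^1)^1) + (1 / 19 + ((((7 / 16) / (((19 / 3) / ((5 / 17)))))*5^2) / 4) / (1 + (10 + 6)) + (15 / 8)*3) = 6169355 / 1054272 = 5.85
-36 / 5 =-7.20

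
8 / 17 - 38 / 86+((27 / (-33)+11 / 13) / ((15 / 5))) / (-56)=125395 / 4390386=0.03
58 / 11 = 5.27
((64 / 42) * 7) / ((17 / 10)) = 320 / 51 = 6.27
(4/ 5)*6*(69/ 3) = 552/ 5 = 110.40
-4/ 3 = -1.33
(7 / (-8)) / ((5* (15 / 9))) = -21 / 200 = -0.10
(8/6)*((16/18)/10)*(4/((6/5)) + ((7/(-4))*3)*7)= -1604/405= -3.96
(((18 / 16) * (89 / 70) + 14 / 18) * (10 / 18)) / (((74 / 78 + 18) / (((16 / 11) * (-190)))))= -27488630 / 1536381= -17.89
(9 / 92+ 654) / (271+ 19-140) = 20059 / 4600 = 4.36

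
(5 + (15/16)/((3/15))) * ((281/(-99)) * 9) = -43555/176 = -247.47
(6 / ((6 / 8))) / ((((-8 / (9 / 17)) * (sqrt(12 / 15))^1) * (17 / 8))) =-36 * sqrt(5) / 289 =-0.28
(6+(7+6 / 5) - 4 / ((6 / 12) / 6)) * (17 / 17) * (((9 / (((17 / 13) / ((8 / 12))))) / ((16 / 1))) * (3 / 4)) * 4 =-19773 / 680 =-29.08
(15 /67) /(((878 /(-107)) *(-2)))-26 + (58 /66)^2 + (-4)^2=-1180537103 /128123028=-9.21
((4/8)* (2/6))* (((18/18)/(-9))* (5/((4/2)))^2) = -25/216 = -0.12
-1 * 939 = -939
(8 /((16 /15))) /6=5 /4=1.25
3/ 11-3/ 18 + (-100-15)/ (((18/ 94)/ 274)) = -32581319/ 198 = -164552.12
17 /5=3.40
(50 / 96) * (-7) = -175 / 48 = -3.65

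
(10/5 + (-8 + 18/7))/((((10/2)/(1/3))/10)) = -16/7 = -2.29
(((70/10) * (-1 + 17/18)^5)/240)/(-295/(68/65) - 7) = 119/2227914046080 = 0.00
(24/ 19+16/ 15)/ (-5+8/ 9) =-1992/ 3515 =-0.57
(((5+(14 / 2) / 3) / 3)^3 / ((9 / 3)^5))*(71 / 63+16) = 11489192 / 11160261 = 1.03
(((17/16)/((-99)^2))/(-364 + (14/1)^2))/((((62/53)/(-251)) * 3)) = 226151/4900186368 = 0.00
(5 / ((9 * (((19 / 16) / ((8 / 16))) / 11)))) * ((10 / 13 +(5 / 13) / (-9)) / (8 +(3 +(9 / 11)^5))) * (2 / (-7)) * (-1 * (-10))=-12046614800 / 25637509989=-0.47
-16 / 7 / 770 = -8 / 2695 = -0.00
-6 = -6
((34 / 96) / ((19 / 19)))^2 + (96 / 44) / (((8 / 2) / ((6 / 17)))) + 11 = 4876315 / 430848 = 11.32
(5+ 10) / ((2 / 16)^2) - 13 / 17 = 16307 / 17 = 959.24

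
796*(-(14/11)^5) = -428107904/161051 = -2658.21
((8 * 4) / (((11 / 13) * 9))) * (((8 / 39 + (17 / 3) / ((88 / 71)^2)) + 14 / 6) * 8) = 7522868 / 35937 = 209.33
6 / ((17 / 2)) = 12 / 17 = 0.71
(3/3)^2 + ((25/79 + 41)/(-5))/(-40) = 1.21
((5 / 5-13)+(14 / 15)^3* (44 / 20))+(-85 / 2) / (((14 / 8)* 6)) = -1684337 / 118125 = -14.26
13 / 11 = 1.18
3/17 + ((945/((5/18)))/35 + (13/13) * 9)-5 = 8617/85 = 101.38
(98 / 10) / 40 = 49 / 200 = 0.24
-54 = -54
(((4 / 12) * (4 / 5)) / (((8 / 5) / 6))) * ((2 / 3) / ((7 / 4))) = 8 / 21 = 0.38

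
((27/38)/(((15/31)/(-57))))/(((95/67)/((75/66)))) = -56079/836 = -67.08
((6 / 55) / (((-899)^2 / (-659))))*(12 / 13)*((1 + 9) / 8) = -11862 / 115572743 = -0.00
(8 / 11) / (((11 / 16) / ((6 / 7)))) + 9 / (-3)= -1773 / 847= -2.09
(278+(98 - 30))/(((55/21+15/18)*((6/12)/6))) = 174384/145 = 1202.65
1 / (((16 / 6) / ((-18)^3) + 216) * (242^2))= 2187 / 27665106524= 0.00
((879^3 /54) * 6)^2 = 5694403420935441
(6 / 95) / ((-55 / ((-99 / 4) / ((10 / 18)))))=243 / 4750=0.05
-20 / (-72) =5 / 18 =0.28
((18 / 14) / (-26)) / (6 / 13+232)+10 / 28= 15101 / 42308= 0.36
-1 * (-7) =7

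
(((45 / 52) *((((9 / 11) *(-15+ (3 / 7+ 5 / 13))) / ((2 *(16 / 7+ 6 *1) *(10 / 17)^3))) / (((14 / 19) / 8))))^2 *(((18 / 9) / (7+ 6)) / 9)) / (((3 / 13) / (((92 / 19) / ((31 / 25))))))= 302.39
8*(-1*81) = -648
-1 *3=-3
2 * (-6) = -12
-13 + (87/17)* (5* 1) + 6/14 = 1549/119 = 13.02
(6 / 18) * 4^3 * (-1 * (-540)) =11520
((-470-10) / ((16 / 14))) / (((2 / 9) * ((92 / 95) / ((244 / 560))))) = -156465 / 184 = -850.35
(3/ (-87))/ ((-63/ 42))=0.02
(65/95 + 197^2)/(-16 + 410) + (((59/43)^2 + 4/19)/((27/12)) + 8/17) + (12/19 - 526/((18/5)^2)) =59.95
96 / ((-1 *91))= -96 / 91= -1.05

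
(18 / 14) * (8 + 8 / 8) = 81 / 7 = 11.57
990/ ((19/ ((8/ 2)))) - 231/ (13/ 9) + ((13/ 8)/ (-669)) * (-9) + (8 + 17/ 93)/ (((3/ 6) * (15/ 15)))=2659021973/ 40980264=64.89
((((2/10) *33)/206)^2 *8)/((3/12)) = 8712/265225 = 0.03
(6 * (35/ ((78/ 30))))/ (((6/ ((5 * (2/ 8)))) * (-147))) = -0.11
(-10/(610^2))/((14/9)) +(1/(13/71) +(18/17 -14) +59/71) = -54346685779/8174069540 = -6.65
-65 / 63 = -1.03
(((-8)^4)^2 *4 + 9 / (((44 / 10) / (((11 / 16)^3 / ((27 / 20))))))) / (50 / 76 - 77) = -7834020405379 / 8911872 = -879054.41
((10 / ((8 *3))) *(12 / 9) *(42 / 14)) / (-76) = -5 / 228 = -0.02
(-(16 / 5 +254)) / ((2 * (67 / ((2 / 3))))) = -1286 / 1005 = -1.28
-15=-15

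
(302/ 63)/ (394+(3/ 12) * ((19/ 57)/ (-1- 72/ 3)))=30200/ 2482179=0.01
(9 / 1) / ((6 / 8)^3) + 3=24.33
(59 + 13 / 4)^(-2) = 16 / 62001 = 0.00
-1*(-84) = 84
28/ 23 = 1.22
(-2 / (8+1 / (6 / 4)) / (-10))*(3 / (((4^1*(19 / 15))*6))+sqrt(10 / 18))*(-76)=-38*sqrt(5) / 65-9 / 52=-1.48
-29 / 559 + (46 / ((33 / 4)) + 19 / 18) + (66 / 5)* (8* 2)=217.78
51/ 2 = 25.50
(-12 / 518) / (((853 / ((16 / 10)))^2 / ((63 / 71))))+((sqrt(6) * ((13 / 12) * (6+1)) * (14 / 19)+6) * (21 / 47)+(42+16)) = 4459 * sqrt(6) / 1786+136284876343468 / 2245928890525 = 66.80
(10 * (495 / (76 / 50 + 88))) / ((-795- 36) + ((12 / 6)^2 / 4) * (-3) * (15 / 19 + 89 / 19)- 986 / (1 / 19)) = -0.00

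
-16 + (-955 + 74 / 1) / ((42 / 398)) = -175655 / 21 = -8364.52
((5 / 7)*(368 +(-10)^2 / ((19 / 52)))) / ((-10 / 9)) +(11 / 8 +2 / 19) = -437337 / 1064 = -411.03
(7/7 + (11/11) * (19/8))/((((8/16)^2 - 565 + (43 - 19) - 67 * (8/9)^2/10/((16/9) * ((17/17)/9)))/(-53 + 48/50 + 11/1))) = 13851/56755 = 0.24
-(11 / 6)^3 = -1331 / 216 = -6.16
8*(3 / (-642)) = -4 / 107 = -0.04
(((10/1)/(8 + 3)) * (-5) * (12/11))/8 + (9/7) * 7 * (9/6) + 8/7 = 23755/1694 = 14.02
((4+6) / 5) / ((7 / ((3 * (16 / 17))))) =0.81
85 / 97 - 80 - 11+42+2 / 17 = -79162 / 1649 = -48.01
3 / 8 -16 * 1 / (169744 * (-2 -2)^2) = 63653 / 169744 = 0.37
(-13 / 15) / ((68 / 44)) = -143 / 255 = -0.56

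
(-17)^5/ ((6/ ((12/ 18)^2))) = -2839714/ 27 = -105174.59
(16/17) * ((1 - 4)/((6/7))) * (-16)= 896/17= 52.71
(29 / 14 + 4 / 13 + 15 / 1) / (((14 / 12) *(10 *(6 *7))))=3163 / 89180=0.04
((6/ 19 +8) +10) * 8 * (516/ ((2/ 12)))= 8619264/ 19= 453645.47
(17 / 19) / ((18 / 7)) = 119 / 342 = 0.35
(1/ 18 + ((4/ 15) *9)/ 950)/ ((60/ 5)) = 2483/ 513000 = 0.00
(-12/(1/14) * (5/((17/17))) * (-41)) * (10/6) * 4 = 229600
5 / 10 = 1 / 2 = 0.50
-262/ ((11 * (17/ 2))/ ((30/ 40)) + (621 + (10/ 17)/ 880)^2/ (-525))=307839100800/ 716594439089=0.43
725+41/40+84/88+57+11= 349791/440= 794.98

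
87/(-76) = -87/76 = -1.14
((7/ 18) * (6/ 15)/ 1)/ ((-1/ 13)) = -91/ 45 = -2.02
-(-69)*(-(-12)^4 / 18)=-79488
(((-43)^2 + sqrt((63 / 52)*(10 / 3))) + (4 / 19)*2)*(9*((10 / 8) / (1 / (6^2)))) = 405*sqrt(2730) / 26 + 14231295 / 19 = 749829.41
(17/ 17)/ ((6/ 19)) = 19/ 6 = 3.17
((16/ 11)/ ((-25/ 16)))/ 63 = -256/ 17325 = -0.01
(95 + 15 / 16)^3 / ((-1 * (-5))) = 723361075 / 4096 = 176601.82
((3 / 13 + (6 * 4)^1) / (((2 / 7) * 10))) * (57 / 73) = 25137 / 3796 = 6.62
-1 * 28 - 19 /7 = -215 /7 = -30.71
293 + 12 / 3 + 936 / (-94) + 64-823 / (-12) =236669 / 564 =419.63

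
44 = 44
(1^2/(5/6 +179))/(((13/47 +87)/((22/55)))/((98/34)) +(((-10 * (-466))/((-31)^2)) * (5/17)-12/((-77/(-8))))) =354741618/4840623817289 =0.00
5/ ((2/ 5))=25/ 2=12.50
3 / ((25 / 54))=162 / 25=6.48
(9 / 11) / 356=9 / 3916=0.00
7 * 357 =2499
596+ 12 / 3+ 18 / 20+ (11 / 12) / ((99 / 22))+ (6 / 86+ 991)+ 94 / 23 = 213124711 / 133515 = 1596.26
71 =71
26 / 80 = 13 / 40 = 0.32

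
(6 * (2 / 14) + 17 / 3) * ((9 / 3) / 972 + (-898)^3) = -32143605355159 / 6804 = -4724221833.50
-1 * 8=-8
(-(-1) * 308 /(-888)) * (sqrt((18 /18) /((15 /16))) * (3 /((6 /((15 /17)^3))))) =-5775 * sqrt(15) /181781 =-0.12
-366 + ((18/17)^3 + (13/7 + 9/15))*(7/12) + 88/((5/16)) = -82.27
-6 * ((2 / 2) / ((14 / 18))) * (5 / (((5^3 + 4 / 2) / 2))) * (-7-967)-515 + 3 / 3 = 69014 / 889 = 77.63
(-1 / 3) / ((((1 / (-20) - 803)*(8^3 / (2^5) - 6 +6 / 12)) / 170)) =6800 / 1011843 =0.01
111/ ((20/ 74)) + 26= 4367/ 10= 436.70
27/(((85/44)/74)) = 87912/85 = 1034.26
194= 194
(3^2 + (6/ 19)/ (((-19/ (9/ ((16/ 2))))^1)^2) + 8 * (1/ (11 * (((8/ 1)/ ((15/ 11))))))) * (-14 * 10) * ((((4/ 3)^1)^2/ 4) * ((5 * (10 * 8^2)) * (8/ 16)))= -2261878780000/ 2489817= -908451.82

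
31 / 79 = 0.39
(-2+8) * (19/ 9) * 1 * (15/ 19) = 10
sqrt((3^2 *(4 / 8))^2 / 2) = 9 *sqrt(2) / 4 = 3.18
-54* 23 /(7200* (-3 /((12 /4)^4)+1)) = -1863 /10400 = -0.18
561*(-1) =-561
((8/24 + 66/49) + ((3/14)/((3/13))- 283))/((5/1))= -56.08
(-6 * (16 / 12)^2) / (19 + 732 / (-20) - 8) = 5 / 12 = 0.42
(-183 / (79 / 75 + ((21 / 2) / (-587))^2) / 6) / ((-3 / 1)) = 1050935450 / 108916879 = 9.65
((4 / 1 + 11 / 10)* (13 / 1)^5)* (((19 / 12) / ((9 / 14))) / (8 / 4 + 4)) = 839493473 / 1080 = 777308.77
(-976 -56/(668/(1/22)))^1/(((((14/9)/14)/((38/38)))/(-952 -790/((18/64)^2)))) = 96089960.94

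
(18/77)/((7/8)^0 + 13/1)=9/539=0.02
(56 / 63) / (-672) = -1 / 756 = -0.00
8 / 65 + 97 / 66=6833 / 4290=1.59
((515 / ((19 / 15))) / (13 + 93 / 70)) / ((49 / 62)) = 4789500 / 133399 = 35.90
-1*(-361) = 361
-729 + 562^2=315115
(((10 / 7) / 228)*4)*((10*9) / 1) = 300 / 133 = 2.26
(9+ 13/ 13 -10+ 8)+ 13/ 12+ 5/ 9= 347/ 36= 9.64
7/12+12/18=5/4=1.25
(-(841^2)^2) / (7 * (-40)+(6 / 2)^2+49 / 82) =1850007029.40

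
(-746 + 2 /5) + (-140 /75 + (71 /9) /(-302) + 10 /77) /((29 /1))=-22628172803 /30346470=-745.66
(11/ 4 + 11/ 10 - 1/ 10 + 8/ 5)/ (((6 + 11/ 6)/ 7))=2247/ 470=4.78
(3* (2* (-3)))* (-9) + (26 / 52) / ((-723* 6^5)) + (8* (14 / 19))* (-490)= -582466661011 / 213637824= -2726.42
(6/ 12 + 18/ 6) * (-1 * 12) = -42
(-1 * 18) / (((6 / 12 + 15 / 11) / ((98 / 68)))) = -9702 / 697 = -13.92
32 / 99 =0.32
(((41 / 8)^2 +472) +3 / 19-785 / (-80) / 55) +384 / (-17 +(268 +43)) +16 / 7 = 1645749233 / 3277120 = 502.19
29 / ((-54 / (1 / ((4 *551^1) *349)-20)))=5127973 / 477432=10.74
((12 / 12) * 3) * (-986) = -2958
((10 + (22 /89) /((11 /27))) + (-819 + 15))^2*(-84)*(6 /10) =-1256485745088 /39605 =-31725432.27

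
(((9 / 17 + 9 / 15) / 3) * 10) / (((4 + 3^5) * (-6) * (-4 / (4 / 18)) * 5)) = 16 / 566865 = 0.00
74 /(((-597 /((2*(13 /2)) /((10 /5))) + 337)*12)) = 481 /19122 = 0.03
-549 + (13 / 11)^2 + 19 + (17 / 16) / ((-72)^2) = -5305179127 / 10036224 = -528.60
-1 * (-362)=362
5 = 5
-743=-743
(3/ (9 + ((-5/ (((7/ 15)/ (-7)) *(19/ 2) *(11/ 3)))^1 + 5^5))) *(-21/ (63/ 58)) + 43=14086243/ 327728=42.98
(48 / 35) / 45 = 16 / 525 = 0.03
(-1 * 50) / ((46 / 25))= -625 / 23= -27.17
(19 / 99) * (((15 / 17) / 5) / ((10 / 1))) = 19 / 5610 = 0.00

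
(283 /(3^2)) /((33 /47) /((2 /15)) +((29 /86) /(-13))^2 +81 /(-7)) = -116376673868 /23334215841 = -4.99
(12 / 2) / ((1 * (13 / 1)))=6 / 13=0.46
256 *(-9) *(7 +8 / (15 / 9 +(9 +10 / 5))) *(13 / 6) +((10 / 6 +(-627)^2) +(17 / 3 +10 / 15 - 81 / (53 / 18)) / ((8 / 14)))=1429926975 / 4028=354996.77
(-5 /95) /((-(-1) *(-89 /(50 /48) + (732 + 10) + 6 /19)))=-25 /312016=-0.00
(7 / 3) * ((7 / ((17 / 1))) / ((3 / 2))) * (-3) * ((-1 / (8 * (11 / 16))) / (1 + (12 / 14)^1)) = 1372 / 7293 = 0.19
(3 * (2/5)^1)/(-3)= -2/5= -0.40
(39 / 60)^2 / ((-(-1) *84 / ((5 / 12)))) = 169 / 80640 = 0.00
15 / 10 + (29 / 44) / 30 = 2009 / 1320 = 1.52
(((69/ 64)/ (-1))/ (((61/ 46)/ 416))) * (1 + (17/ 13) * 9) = -263442/ 61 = -4318.72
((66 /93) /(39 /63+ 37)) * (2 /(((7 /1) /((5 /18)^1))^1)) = 11 /7347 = 0.00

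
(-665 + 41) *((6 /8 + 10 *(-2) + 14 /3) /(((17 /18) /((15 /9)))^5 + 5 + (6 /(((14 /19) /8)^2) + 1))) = 10835370000000 /849354572993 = 12.76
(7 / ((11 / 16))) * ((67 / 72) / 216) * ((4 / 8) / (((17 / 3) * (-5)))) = -469 / 605880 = -0.00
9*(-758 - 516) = -11466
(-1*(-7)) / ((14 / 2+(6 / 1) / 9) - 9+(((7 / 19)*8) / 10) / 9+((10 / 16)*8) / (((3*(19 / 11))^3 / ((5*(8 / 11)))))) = -5.98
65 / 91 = 5 / 7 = 0.71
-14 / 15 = -0.93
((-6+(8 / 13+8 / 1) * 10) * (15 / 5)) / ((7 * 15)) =1042 / 455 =2.29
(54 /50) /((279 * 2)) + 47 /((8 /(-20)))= -91061 /775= -117.50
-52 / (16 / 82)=-533 / 2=-266.50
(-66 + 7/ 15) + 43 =-338/ 15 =-22.53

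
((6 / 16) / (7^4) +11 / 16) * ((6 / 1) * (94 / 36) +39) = 1083097 / 28812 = 37.59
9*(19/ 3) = 57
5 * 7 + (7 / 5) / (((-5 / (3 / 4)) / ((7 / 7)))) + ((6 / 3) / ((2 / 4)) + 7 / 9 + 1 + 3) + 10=48211 / 900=53.57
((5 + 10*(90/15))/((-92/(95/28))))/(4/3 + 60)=-18525/473984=-0.04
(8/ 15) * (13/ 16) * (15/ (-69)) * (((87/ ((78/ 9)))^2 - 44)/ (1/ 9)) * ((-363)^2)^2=-1999027538601291/ 2392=-835713853930.31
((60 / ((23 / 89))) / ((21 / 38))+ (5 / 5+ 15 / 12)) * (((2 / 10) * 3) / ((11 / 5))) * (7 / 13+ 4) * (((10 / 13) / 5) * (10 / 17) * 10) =2407279650 / 5088083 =473.12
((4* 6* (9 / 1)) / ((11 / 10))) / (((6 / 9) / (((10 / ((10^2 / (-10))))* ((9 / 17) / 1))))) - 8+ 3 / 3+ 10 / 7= -161.51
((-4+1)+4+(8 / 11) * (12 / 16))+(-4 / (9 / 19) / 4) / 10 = 1321 / 990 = 1.33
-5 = -5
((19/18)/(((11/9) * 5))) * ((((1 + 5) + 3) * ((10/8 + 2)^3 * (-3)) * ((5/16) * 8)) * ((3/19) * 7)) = -1245699/2816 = -442.36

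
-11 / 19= -0.58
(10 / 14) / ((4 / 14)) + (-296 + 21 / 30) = -1464 / 5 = -292.80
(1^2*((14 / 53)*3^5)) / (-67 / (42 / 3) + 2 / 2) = -16.96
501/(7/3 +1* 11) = 1503/40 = 37.58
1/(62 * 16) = 1/992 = 0.00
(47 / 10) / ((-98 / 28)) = -47 / 35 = -1.34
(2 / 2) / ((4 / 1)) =1 / 4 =0.25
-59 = -59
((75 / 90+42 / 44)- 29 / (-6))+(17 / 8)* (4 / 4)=2309 / 264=8.75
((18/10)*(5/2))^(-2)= 4/81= 0.05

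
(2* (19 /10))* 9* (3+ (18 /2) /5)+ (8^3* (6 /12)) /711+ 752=16291144 /17775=916.52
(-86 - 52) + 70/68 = -4657/34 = -136.97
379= 379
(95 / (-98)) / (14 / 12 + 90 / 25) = -1425 / 7007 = -0.20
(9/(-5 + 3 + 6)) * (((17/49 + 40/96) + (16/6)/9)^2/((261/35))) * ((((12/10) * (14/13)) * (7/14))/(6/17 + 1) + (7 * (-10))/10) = -6260715319/2831879232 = -2.21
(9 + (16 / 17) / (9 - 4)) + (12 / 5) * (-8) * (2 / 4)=-7 / 17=-0.41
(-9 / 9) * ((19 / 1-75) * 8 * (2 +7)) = 4032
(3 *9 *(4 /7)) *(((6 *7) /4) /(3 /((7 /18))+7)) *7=7938 /103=77.07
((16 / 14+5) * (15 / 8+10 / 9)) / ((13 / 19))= 175655 / 6552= 26.81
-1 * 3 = -3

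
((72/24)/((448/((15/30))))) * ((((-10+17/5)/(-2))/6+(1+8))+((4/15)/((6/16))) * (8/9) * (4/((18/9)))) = 17519/483840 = 0.04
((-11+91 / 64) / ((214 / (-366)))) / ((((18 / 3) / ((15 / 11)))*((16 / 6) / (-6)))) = -5048055 / 602624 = -8.38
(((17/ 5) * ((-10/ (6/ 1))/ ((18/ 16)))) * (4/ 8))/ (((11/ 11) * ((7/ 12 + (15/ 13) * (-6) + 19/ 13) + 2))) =3536/ 4041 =0.88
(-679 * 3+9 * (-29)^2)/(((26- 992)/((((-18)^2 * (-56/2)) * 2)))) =2389824/23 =103905.39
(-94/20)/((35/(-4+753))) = -5029/50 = -100.58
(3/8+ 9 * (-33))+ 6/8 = -2367/8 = -295.88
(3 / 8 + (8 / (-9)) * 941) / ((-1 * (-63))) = -60197 / 4536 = -13.27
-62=-62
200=200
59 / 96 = 0.61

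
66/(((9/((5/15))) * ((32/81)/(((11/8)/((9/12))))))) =363/32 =11.34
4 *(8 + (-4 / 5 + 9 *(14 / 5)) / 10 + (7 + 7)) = 2444 / 25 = 97.76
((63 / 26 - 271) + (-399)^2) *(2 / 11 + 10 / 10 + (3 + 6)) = 231405608 / 143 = 1618221.03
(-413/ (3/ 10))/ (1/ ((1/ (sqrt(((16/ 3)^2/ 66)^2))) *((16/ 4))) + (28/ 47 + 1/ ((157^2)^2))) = -11675667370564890/ 5966368847779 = -1956.91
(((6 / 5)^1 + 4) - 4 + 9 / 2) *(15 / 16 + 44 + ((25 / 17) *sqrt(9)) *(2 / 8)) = 262.43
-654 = -654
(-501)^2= 251001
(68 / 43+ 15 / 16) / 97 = 1733 / 66736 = 0.03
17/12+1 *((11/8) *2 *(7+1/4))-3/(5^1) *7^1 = 4117/240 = 17.15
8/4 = 2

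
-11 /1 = -11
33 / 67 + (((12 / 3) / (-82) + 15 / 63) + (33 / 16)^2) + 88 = 1372463383 / 14767872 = 92.94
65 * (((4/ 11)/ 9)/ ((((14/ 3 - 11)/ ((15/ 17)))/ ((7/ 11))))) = -9100/ 39083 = -0.23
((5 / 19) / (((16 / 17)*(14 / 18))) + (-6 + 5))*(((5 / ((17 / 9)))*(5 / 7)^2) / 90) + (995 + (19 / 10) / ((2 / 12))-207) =14170185881 / 17726240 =799.39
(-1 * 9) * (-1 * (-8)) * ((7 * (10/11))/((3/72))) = -120960/11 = -10996.36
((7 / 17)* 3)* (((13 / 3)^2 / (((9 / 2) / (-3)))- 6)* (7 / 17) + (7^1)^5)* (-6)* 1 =-107952782 / 867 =-124513.01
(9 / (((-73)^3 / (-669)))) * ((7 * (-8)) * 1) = -337176 / 389017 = -0.87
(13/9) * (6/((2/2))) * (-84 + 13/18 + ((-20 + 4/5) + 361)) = 302471/135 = 2240.53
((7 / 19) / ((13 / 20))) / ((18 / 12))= 280 / 741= 0.38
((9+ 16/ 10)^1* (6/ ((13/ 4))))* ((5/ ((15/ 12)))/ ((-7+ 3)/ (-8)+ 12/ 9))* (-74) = -2259072/ 715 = -3159.54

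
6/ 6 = 1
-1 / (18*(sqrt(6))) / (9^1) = -sqrt(6) / 972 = -0.00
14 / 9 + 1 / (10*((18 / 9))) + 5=1189 / 180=6.61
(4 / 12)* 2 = 2 / 3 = 0.67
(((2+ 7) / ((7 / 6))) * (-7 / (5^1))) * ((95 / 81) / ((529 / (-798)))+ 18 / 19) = 446072 / 50255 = 8.88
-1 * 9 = -9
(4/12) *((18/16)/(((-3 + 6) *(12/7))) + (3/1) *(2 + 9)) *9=3189/32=99.66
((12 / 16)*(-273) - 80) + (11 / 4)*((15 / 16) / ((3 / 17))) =-17289 / 64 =-270.14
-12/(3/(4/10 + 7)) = -148/5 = -29.60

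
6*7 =42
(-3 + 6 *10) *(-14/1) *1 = -798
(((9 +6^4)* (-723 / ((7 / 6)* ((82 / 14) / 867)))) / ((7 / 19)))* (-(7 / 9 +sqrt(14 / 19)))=10361681730 / 41 +4908165030* sqrt(266) / 287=531642931.11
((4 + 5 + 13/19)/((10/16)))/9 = 1472/855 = 1.72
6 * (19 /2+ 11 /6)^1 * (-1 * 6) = -408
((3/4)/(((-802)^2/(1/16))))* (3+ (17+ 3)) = 69/41165056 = 0.00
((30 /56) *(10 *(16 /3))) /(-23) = -200 /161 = -1.24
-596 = -596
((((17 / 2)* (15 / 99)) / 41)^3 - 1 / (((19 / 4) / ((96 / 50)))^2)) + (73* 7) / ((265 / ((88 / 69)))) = 12512170210044947119 / 5449721409523215000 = 2.30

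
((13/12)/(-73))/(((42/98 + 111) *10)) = -7/525600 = -0.00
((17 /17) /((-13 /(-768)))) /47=768 /611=1.26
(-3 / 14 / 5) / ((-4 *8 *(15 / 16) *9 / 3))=1 / 2100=0.00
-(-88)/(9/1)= 88/9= 9.78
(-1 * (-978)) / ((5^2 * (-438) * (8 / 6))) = -489 / 7300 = -0.07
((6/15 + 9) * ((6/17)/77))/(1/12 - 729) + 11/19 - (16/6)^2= -63947840119/9789598665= -6.53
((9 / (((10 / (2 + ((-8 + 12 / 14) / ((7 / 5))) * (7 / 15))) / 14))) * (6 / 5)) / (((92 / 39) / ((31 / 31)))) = -1404 / 575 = -2.44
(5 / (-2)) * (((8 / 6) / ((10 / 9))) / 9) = -1 / 3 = -0.33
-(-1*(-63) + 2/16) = -505/8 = -63.12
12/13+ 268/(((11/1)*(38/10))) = 19928/2717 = 7.33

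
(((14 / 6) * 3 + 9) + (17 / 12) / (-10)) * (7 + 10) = 32351 / 120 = 269.59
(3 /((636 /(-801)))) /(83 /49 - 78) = 39249 /792668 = 0.05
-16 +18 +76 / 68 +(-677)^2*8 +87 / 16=997326231 / 272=3666640.56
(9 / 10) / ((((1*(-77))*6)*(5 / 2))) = -0.00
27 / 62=0.44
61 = 61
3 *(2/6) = 1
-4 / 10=-2 / 5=-0.40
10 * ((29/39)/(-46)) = -145/897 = -0.16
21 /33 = 0.64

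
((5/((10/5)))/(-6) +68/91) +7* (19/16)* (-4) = -8987/273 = -32.92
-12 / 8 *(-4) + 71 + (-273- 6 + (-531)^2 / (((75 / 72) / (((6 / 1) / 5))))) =40577134 / 125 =324617.07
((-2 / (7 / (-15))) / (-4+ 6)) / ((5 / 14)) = 6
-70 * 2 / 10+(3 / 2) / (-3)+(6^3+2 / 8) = 807 / 4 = 201.75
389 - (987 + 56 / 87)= -52082 / 87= -598.64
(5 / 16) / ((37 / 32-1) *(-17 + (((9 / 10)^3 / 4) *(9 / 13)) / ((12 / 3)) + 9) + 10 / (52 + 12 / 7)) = -19552000 / 66251633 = -0.30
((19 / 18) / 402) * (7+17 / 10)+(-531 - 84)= -614.98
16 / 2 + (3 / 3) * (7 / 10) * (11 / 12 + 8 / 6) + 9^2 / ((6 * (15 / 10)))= 743 / 40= 18.58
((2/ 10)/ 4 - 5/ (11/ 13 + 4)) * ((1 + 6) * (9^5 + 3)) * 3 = -6087277/ 5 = -1217455.40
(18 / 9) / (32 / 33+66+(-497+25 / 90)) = -396 / 85091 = -0.00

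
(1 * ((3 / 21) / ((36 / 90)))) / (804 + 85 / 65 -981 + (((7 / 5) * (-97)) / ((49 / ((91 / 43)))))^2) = -3004625 / 1188688578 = -0.00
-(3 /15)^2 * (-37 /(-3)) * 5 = -37 /15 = -2.47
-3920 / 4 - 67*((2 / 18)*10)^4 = -7099780 / 6561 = -1082.12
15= 15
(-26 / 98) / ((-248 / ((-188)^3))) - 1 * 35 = -10850757 / 1519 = -7143.36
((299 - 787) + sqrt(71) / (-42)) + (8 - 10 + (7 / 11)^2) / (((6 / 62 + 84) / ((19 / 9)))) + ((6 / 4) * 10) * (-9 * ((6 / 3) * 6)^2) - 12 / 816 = -3847181992451 / 193053564 - sqrt(71) / 42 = -19928.26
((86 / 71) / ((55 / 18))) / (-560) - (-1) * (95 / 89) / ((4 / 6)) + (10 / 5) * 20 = 41.60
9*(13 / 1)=117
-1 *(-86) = 86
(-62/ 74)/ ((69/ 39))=-403/ 851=-0.47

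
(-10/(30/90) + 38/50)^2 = 534361/625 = 854.98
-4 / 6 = -0.67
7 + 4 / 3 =25 / 3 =8.33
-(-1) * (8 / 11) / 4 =2 / 11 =0.18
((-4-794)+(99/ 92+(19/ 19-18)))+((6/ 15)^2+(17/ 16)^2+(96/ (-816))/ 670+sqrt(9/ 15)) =-136247064787/ 167660800+sqrt(15)/ 5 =-811.86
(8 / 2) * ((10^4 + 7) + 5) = 40048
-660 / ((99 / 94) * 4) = -470 / 3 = -156.67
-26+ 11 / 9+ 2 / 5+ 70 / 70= -1052 / 45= -23.38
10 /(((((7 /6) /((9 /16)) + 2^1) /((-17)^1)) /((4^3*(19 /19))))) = -29376 /11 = -2670.55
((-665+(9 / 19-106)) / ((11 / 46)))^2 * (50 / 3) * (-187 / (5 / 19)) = -25699547904000 / 209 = -122964344038.28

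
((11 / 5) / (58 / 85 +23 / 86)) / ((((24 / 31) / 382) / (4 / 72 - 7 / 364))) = 809382937 / 19495944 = 41.52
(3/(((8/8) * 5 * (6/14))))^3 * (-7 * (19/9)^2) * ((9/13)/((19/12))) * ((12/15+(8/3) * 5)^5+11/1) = -78143620404241532/3701953125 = -21108754.69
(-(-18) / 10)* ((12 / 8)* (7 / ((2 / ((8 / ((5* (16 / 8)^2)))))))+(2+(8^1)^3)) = 46449 / 50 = 928.98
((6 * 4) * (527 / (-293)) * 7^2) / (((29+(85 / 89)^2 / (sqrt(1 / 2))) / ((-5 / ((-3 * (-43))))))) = 268489107376840 / 94783759058167 - 8444744441000 * sqrt(2) / 94783759058167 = 2.71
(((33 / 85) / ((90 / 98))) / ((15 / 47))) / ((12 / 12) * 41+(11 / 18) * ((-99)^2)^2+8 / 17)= 50666 / 2245394759625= 0.00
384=384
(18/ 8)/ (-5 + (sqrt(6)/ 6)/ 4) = -1080/ 2399 -9 *sqrt(6)/ 2399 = -0.46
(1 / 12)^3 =1 / 1728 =0.00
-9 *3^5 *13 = -28431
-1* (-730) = 730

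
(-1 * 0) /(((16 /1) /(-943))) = 0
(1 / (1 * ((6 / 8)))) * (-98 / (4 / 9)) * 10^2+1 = -29399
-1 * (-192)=192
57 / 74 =0.77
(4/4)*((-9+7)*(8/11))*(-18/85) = 288/935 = 0.31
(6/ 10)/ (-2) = -3/ 10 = -0.30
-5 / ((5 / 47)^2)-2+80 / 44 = -441.98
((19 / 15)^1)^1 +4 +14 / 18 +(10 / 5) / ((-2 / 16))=-448 / 45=-9.96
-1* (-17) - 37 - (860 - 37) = -843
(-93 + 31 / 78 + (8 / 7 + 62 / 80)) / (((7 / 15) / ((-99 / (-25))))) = -98037423 / 127400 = -769.52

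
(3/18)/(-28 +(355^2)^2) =1/95293803582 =0.00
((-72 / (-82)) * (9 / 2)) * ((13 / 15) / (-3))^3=-4394 / 46125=-0.10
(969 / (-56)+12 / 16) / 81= -103 / 504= -0.20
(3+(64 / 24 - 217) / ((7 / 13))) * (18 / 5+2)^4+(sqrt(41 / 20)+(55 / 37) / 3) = -8984268947 / 23125+sqrt(205) / 10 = -388507.50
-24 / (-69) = 8 / 23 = 0.35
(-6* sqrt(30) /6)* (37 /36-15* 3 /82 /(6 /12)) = 103* sqrt(30) /1476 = 0.38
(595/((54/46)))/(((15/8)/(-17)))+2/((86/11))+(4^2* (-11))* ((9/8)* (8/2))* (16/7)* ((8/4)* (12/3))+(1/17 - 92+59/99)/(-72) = -115964252959/6078996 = -19076.22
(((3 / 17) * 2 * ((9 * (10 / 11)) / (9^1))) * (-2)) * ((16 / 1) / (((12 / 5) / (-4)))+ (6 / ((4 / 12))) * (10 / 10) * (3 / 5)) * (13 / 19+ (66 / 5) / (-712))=630364 / 93005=6.78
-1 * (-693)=693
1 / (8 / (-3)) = -3 / 8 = -0.38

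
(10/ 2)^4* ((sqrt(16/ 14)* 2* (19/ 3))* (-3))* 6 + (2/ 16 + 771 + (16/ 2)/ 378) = 1165973/ 1512 - 285000* sqrt(14)/ 7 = -151567.76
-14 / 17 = -0.82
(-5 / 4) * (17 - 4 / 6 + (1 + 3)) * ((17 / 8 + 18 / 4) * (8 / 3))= -16165 / 36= -449.03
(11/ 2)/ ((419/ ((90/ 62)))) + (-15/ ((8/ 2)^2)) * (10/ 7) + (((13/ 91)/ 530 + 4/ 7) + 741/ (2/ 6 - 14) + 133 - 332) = -2007116359079/ 7903027160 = -253.97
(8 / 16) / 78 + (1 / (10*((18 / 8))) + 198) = 198.05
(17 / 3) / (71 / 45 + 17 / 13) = 3315 / 1688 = 1.96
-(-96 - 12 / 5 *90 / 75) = 2472 / 25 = 98.88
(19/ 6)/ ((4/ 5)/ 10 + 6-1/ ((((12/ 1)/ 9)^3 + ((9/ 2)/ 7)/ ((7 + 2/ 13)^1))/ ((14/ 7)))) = 13693775/ 22776648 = 0.60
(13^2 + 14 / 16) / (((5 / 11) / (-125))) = -373725 / 8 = -46715.62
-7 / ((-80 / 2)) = 7 / 40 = 0.18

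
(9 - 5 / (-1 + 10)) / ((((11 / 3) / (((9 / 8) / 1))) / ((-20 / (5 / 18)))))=-2052 / 11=-186.55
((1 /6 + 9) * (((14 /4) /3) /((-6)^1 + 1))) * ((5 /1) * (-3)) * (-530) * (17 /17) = -102025 /6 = -17004.17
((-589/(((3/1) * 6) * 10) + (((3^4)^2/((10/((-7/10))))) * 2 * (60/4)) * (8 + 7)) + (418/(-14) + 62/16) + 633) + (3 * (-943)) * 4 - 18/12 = -547810841/2520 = -217385.25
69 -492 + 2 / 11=-4651 / 11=-422.82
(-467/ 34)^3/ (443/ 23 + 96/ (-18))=-7027481847/ 37771144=-186.05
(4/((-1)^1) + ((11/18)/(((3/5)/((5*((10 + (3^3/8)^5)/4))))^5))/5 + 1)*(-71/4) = -1038739004356035548204929811644498152502022491/676843716479281665301096169472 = -1534680723283085.36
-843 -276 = -1119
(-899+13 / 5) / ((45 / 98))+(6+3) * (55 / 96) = -1557603 / 800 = -1947.00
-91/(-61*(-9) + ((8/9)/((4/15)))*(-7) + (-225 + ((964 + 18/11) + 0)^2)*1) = -33033/338589794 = -0.00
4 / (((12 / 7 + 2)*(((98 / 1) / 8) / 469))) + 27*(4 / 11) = 7300 / 143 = 51.05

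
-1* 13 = -13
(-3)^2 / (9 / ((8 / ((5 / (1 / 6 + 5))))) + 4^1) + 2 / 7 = 9074 / 4417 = 2.05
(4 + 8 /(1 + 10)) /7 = 52 /77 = 0.68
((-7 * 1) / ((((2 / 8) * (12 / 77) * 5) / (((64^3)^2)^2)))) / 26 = -6526552651965996846620.88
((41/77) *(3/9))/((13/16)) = 656/3003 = 0.22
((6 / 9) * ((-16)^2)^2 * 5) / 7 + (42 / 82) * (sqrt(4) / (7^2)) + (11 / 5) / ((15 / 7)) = 223922183 / 7175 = 31208.67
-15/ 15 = -1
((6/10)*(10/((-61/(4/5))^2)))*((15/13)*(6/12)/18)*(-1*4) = -32/241865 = -0.00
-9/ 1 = -9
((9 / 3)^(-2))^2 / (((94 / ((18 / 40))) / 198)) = 11 / 940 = 0.01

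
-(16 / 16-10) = 9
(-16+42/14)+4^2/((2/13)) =91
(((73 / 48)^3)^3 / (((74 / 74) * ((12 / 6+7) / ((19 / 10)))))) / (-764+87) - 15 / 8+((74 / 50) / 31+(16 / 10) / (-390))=-306378279896632940973941 / 166064715188779194777600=-1.84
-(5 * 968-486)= -4354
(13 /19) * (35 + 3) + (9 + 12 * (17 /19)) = 869 /19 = 45.74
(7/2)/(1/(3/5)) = 21/10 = 2.10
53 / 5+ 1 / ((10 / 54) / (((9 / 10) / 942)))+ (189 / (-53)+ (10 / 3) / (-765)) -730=-276124932073 / 381933900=-722.97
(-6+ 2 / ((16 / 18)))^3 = -3375 / 64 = -52.73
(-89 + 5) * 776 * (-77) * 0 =0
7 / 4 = 1.75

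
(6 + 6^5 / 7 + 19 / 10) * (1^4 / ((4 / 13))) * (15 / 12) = 1018069 / 224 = 4544.95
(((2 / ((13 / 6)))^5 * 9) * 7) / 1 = 42.22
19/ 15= 1.27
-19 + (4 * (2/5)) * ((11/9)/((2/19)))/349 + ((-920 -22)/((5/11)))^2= 337250961409/78525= 4294822.81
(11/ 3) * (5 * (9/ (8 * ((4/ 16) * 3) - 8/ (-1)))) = 165/ 14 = 11.79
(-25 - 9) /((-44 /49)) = 833 /22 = 37.86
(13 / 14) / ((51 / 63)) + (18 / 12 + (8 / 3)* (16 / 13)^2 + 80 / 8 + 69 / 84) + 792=195360169 / 241332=809.51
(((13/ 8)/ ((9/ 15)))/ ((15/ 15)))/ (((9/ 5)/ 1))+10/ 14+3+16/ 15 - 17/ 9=33239/ 7560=4.40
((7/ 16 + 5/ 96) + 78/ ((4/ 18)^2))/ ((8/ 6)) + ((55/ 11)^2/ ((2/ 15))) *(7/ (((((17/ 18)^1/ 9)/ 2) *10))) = 8021743/ 2176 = 3686.46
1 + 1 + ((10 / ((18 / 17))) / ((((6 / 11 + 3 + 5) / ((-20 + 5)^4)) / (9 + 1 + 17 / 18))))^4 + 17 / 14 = 1229502617153374832820920440946935 / 8744388352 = 140604759036367056450344.70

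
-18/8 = -9/4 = -2.25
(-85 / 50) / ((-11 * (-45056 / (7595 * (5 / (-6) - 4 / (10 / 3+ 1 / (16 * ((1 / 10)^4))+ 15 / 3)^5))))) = 399626902981268824967 / 18407914229760000000000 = 0.02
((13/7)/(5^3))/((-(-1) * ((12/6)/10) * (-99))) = -13/17325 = -0.00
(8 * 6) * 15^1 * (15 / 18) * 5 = 3000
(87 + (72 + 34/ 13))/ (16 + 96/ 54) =18909/ 2080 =9.09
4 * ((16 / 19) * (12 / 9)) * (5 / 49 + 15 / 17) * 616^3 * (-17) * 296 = -296409135841280 / 57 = -5200160277917.19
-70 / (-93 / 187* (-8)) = -6545 / 372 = -17.59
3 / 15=1 / 5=0.20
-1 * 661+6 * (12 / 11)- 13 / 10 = -72133 / 110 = -655.75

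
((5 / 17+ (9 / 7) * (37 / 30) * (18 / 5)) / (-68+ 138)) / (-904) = -8929 / 94129000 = -0.00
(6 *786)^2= 22240656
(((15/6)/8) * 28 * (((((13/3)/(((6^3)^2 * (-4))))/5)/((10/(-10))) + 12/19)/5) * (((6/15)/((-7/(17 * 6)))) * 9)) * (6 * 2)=-571073639/820800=-695.75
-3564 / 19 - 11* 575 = -6512.58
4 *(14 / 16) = 7 / 2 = 3.50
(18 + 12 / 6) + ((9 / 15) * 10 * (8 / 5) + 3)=163 / 5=32.60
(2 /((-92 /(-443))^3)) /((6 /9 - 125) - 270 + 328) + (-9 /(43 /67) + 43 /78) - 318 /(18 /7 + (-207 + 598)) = -6316733558909647 /357965546446560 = -17.65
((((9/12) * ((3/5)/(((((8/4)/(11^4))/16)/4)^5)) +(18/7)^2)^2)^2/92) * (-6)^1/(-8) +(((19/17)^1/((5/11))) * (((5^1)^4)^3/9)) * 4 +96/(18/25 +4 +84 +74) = 124365499351498441921372056128434873510846149220809203732456068303666528699991351680248602806380929340085157459180145526433092/1432722389529375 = 86803626620472092084518710000000000000000000000000000000000000000000000000000000000000000000000000000000000000.00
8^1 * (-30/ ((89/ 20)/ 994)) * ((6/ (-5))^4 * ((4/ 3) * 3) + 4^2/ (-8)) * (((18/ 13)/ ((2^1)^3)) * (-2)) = 3378582144/ 28925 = 116804.91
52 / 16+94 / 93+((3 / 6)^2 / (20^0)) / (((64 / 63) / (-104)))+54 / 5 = -10.53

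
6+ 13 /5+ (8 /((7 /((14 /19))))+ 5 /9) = 8548 /855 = 10.00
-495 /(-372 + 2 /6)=297 /223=1.33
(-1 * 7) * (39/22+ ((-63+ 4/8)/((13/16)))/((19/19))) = 150451/286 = 526.05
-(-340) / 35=68 / 7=9.71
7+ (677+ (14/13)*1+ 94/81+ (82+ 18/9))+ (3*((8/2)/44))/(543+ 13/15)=72782949665/94494114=770.24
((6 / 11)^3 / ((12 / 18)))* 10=3240 / 1331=2.43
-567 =-567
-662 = -662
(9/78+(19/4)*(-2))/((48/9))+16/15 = -1081/1560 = -0.69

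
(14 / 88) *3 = 21 / 44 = 0.48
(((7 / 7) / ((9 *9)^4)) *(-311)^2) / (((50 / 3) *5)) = 0.00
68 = 68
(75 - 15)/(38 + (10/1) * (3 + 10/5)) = 15/22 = 0.68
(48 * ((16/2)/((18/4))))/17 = 256/51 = 5.02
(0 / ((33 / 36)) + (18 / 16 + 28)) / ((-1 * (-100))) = 233 / 800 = 0.29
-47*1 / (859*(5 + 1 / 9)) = -423 / 39514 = -0.01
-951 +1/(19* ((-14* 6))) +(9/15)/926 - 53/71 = -249668355151/262326540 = -951.75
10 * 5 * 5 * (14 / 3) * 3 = 3500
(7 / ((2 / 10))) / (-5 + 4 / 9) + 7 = -28 / 41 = -0.68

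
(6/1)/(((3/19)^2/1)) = 722/3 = 240.67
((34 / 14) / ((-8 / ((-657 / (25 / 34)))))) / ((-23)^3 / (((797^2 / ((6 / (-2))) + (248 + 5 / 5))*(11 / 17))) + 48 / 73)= 5374175792821 / 14789198550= 363.39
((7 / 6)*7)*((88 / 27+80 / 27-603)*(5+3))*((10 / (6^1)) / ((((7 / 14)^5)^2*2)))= -2694952960 / 81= -33271024.20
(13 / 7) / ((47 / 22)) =286 / 329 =0.87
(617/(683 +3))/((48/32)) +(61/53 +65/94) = 12519085/5126478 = 2.44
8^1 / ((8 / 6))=6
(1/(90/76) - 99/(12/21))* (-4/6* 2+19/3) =-31033/36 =-862.03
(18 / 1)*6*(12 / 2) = 648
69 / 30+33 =353 / 10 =35.30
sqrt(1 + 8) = 3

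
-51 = -51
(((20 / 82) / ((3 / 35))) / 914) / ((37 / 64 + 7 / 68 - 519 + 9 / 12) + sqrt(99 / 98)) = -1751212568000 / 291131160190753689 - 725043200* sqrt(22) / 291131160190753689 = -0.00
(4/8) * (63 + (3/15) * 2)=317/10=31.70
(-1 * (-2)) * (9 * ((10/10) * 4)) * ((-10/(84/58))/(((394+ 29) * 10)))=-0.12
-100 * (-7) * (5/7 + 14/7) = 1900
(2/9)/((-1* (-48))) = 1/216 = 0.00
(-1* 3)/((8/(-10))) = 15/4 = 3.75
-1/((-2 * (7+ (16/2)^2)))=1/142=0.01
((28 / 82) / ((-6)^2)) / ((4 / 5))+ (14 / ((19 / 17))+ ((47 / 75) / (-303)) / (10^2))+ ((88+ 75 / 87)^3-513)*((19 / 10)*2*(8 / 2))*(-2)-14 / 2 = -1840646753607830965289 / 86350595895000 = -21315970.49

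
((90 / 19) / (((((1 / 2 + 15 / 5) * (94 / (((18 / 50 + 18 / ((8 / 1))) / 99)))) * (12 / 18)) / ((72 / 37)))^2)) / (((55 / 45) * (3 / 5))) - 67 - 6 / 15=-6314323139073679 / 93684320062025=-67.40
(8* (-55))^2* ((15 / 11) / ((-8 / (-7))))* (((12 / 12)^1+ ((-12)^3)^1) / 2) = -199468500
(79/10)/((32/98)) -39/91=26617/1120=23.77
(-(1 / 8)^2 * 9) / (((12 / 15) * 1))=-45 / 256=-0.18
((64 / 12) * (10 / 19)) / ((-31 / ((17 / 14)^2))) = -11560 / 86583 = -0.13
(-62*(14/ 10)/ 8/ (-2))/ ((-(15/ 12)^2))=-434/ 125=-3.47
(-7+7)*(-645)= 0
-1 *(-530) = 530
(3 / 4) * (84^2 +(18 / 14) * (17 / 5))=741339 / 140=5295.28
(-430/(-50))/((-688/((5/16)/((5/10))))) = -1/128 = -0.01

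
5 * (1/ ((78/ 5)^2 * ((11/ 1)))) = 0.00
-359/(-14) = 359/14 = 25.64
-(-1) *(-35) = -35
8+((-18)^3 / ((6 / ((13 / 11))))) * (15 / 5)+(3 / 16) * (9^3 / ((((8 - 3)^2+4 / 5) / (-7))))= -26300825 / 7568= -3475.27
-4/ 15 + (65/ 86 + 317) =409561/ 1290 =317.49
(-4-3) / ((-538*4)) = 7 / 2152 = 0.00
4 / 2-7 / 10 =13 / 10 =1.30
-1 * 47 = -47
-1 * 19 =-19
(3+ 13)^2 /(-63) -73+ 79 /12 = -17761 /252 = -70.48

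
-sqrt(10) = -3.16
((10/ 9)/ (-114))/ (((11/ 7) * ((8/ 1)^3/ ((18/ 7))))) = -5/ 160512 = -0.00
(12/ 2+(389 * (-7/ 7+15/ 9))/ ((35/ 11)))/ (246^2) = 0.00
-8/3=-2.67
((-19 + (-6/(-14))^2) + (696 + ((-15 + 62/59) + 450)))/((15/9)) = 9655083/14455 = 667.94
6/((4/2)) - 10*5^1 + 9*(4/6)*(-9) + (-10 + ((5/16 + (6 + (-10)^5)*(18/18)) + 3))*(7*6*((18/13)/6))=-100811197/104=-969338.43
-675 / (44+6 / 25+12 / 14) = -118125 / 7892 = -14.97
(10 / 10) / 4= 1 / 4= 0.25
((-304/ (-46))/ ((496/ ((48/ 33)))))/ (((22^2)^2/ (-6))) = -57/ 114829363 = -0.00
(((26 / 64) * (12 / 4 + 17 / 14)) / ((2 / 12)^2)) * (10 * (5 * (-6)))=-517725 / 28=-18490.18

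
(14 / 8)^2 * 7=343 / 16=21.44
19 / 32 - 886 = -28333 / 32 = -885.41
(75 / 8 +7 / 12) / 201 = 239 / 4824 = 0.05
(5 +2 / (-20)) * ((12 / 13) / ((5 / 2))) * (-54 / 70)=-2268 / 1625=-1.40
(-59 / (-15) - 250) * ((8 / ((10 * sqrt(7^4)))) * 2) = -29528 / 3675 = -8.03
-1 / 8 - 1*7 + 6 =-9 / 8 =-1.12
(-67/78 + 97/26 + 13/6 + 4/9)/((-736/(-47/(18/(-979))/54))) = -59034679/167401728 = -0.35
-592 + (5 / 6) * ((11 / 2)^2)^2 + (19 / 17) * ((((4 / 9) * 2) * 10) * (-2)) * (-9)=570181 / 1632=349.38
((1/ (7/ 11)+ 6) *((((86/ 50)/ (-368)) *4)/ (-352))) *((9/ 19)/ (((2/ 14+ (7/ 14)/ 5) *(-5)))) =-20511/ 130750400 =-0.00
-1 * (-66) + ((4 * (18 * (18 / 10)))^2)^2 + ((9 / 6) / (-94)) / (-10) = 66296098335591 / 235000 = 282111056.75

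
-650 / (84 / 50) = -8125 / 21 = -386.90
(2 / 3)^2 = 4 / 9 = 0.44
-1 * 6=-6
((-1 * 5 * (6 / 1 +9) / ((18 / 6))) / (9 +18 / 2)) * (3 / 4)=-25 / 24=-1.04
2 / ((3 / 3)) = 2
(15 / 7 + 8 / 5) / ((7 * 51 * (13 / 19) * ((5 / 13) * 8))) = 2489 / 499800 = 0.00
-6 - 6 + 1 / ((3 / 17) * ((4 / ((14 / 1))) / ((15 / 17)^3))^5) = 2388570453144891215139 / 5388090449900829728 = 443.31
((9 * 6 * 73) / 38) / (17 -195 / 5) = -1971 / 418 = -4.72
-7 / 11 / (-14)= 1 / 22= 0.05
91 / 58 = 1.57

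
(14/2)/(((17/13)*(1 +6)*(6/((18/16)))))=0.14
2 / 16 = 0.12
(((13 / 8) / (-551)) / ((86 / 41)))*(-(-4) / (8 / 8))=-533 / 94772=-0.01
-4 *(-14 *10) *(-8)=-4480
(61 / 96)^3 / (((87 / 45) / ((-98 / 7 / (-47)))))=7944335 / 200982528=0.04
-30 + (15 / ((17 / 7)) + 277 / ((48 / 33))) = 45319 / 272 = 166.61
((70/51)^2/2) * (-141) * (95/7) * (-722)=1128305500/867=1301390.43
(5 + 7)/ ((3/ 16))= 64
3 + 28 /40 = 37 /10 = 3.70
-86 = -86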